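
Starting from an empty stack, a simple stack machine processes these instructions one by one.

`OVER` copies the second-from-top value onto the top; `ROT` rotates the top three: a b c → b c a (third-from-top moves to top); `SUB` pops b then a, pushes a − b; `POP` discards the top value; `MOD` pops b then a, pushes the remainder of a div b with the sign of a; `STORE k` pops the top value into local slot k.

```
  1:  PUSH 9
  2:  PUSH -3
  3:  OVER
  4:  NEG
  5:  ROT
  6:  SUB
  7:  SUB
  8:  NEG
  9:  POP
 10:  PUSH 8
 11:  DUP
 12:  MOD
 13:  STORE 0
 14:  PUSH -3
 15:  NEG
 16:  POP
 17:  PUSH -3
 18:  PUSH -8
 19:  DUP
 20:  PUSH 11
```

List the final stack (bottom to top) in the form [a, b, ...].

[-3, -8, -8, 11]

PUSH 9  → [9]
PUSH -3 → [9, -3]
OVER    → [9, -3, 9]
NEG     → [9, -3, -9]
ROT     → [-3, -9, 9]
SUB     → [-3, -18]
SUB     → [15]
NEG     → [-15]
POP     → []
PUSH 8  → [8]
DUP     → [8, 8]
MOD     → [0]
STORE 0 → []
PUSH -3 → [-3]
NEG     → [3]
POP     → []
PUSH -3 → [-3]
PUSH -8 → [-3, -8]
DUP     → [-3, -8, -8]
PUSH 11 → [-3, -8, -8, 11]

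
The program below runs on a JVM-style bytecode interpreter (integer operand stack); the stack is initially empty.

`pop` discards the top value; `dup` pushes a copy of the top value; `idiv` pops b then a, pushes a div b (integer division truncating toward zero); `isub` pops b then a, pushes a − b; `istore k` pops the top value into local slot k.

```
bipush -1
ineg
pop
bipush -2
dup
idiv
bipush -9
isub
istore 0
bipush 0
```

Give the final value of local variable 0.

bipush -1 → -1
ineg      → 1
pop       → (empty)
bipush -2 → -2
dup       → -2 -2
idiv      → 1
bipush -9 → 1 -9
isub      → 10
istore 0  → (empty)
bipush 0  → 0

10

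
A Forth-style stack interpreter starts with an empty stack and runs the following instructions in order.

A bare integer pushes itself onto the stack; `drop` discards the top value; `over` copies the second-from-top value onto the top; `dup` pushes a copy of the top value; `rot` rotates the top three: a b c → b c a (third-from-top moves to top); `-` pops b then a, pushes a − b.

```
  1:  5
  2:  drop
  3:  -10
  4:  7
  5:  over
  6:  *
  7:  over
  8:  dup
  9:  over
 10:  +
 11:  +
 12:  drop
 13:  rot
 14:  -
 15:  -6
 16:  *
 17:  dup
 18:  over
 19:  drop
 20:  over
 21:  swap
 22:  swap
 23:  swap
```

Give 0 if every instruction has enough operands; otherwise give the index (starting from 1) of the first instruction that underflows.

13

5     [5]
drop  []
-10   [-10]
7     [-10, 7]
over  [-10, 7, -10]
*     [-10, -70]
over  [-10, -70, -10]
dup   [-10, -70, -10, -10]
over  [-10, -70, -10, -10, -10]
+     [-10, -70, -10, -20]
+     [-10, -70, -30]
drop  [-10, -70]
rot  — needs 3 operands, stack has 2 → underflow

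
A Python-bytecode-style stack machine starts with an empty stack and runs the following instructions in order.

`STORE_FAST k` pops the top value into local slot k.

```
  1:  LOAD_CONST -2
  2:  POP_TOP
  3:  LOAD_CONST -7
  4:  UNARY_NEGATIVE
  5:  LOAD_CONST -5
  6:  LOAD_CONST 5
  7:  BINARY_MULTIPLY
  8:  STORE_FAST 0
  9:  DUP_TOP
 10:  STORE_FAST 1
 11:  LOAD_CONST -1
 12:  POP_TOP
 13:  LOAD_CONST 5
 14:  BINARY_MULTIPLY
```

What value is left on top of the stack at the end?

35

LOAD_CONST -2   → -2
POP_TOP         → (empty)
LOAD_CONST -7   → -7
UNARY_NEGATIVE  → 7
LOAD_CONST -5   → 7 -5
LOAD_CONST 5    → 7 -5 5
BINARY_MULTIPLY → 7 -25
STORE_FAST 0    → 7
DUP_TOP         → 7 7
STORE_FAST 1    → 7
LOAD_CONST -1   → 7 -1
POP_TOP         → 7
LOAD_CONST 5    → 7 5
BINARY_MULTIPLY → 35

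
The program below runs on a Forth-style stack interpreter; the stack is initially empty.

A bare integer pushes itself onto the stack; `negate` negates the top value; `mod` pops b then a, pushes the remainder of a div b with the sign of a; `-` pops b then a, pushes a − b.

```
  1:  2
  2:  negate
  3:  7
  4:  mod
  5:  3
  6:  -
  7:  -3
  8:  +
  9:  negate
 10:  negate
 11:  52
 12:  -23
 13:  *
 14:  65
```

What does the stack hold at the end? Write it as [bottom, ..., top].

[-8, -1196, 65]

2      → [2]
negate → [-2]
7      → [-2, 7]
mod    → [-2]
3      → [-2, 3]
-      → [-5]
-3     → [-5, -3]
+      → [-8]
negate → [8]
negate → [-8]
52     → [-8, 52]
-23    → [-8, 52, -23]
*      → [-8, -1196]
65     → [-8, -1196, 65]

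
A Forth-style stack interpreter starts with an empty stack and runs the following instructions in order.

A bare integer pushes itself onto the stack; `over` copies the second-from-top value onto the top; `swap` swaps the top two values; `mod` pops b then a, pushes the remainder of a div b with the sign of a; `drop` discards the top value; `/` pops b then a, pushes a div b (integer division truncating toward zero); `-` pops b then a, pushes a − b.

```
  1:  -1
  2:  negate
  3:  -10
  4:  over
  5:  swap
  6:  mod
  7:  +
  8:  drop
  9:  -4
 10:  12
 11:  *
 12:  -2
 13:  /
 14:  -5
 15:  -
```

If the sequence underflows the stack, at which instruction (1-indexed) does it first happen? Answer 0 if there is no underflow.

0

-1     : [-1]
negate : [1]
-10    : [1, -10]
over   : [1, -10, 1]
swap   : [1, 1, -10]
mod    : [1, 1]
+      : [2]
drop   : []
-4     : [-4]
12     : [-4, 12]
*      : [-48]
-2     : [-48, -2]
/      : [24]
-5     : [24, -5]
-      : [29]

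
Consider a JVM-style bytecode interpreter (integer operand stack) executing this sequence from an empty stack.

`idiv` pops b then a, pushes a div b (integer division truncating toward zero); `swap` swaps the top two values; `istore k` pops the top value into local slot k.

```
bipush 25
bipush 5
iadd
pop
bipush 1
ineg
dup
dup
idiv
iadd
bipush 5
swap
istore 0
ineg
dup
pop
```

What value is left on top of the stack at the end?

bipush 25 → [25]
bipush 5  → [25, 5]
iadd      → [30]
pop       → []
bipush 1  → [1]
ineg      → [-1]
dup       → [-1, -1]
dup       → [-1, -1, -1]
idiv      → [-1, 1]
iadd      → [0]
bipush 5  → [0, 5]
swap      → [5, 0]
istore 0  → [5]
ineg      → [-5]
dup       → [-5, -5]
pop       → [-5]

-5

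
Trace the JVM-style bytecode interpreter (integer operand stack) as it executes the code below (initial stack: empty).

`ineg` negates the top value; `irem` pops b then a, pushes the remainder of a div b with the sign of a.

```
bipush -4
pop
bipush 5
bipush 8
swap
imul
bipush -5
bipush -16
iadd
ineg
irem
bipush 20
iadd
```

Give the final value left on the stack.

bipush -4  : [-4]
pop        : []
bipush 5   : [5]
bipush 8   : [5, 8]
swap       : [8, 5]
imul       : [40]
bipush -5  : [40, -5]
bipush -16 : [40, -5, -16]
iadd       : [40, -21]
ineg       : [40, 21]
irem       : [19]
bipush 20  : [19, 20]
iadd       : [39]

39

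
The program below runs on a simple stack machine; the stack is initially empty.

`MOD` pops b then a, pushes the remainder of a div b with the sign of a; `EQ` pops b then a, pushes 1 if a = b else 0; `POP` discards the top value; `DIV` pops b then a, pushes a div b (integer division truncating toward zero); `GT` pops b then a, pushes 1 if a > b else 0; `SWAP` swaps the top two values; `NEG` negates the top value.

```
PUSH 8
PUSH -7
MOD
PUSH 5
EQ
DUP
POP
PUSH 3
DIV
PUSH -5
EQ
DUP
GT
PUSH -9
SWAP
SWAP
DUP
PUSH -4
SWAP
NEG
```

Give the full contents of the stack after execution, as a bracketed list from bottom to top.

PUSH 8  -> [8]
PUSH -7 -> [8, -7]
MOD     -> [1]
PUSH 5  -> [1, 5]
EQ      -> [0]
DUP     -> [0, 0]
POP     -> [0]
PUSH 3  -> [0, 3]
DIV     -> [0]
PUSH -5 -> [0, -5]
EQ      -> [0]
DUP     -> [0, 0]
GT      -> [0]
PUSH -9 -> [0, -9]
SWAP    -> [-9, 0]
SWAP    -> [0, -9]
DUP     -> [0, -9, -9]
PUSH -4 -> [0, -9, -9, -4]
SWAP    -> [0, -9, -4, -9]
NEG     -> [0, -9, -4, 9]

[0, -9, -4, 9]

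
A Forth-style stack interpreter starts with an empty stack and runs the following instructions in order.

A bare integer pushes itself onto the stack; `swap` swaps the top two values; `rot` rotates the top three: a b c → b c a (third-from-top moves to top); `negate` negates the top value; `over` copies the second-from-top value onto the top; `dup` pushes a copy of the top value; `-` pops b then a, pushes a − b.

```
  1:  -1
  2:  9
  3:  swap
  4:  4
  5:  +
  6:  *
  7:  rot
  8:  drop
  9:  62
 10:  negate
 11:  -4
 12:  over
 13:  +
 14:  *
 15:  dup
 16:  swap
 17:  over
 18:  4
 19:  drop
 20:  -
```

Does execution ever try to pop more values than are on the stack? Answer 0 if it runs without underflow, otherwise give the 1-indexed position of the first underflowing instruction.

7

-1   -> [-1]
9    -> [-1, 9]
swap -> [9, -1]
4    -> [9, -1, 4]
+    -> [9, 3]
*    -> [27]
rot  — needs 3 operands, stack has 1 → underflow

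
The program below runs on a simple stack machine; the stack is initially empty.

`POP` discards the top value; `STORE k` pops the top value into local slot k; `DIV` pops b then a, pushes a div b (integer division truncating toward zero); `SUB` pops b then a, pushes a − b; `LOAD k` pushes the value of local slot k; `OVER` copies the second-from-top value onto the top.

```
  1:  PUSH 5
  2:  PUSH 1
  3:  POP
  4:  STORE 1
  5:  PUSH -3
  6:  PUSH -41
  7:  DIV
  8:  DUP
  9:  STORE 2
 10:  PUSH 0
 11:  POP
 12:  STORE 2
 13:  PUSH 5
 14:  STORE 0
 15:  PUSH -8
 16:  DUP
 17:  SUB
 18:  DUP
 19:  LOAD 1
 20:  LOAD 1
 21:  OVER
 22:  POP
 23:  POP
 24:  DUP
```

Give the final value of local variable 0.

5

PUSH 5   → 5
PUSH 1   → 5 1
POP      → 5
STORE 1  → (empty)
PUSH -3  → -3
PUSH -41 → -3 -41
DIV      → 0
DUP      → 0 0
STORE 2  → 0
PUSH 0   → 0 0
POP      → 0
STORE 2  → (empty)
PUSH 5   → 5
STORE 0  → (empty)
PUSH -8  → -8
DUP      → -8 -8
SUB      → 0
DUP      → 0 0
LOAD 1   → 0 0 5
LOAD 1   → 0 0 5 5
OVER     → 0 0 5 5 5
POP      → 0 0 5 5
POP      → 0 0 5
DUP      → 0 0 5 5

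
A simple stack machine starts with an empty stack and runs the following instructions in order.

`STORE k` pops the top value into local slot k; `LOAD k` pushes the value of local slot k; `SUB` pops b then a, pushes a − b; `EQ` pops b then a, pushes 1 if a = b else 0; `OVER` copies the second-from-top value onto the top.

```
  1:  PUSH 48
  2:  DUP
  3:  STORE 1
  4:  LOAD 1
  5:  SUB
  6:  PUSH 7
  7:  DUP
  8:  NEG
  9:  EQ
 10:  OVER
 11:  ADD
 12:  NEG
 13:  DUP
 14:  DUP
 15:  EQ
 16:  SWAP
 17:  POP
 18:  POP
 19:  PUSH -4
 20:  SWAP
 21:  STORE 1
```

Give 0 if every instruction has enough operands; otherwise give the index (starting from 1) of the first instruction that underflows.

0

PUSH 48  48
DUP      48 48
STORE 1  48
LOAD 1   48 48
SUB      0
PUSH 7   0 7
DUP      0 7 7
NEG      0 7 -7
EQ       0 0
OVER     0 0 0
ADD      0 0
NEG      0 0
DUP      0 0 0
DUP      0 0 0 0
EQ       0 0 1
SWAP     0 1 0
POP      0 1
POP      0
PUSH -4  0 -4
SWAP     -4 0
STORE 1  -4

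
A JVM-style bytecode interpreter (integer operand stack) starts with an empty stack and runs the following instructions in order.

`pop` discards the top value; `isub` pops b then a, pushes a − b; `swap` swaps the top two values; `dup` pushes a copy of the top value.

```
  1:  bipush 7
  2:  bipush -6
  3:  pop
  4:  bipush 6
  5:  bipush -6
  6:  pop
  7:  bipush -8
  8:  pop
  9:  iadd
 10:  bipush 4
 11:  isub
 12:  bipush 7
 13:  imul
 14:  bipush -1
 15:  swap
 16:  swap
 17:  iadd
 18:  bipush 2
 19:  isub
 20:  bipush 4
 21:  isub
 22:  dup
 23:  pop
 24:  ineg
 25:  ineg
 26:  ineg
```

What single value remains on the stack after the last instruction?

-56

bipush 7  → 7
bipush -6 → 7 -6
pop       → 7
bipush 6  → 7 6
bipush -6 → 7 6 -6
pop       → 7 6
bipush -8 → 7 6 -8
pop       → 7 6
iadd      → 13
bipush 4  → 13 4
isub      → 9
bipush 7  → 9 7
imul      → 63
bipush -1 → 63 -1
swap      → -1 63
swap      → 63 -1
iadd      → 62
bipush 2  → 62 2
isub      → 60
bipush 4  → 60 4
isub      → 56
dup       → 56 56
pop       → 56
ineg      → -56
ineg      → 56
ineg      → -56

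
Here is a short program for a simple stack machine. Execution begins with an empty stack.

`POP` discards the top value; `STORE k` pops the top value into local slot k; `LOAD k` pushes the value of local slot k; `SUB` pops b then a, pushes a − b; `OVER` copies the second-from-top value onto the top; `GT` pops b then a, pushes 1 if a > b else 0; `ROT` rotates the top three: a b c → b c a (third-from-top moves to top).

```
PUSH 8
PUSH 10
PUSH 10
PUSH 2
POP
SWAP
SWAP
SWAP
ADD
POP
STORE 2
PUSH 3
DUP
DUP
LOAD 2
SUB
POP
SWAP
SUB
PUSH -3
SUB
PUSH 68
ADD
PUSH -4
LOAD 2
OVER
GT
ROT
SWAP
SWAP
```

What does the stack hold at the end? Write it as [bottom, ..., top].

[-4, 1, 71]

PUSH 8  → 8
PUSH 10 → 8 10
PUSH 10 → 8 10 10
PUSH 2  → 8 10 10 2
POP     → 8 10 10
SWAP    → 8 10 10
SWAP    → 8 10 10
SWAP    → 8 10 10
ADD     → 8 20
POP     → 8
STORE 2 → (empty)
PUSH 3  → 3
DUP     → 3 3
DUP     → 3 3 3
LOAD 2  → 3 3 3 8
SUB     → 3 3 -5
POP     → 3 3
SWAP    → 3 3
SUB     → 0
PUSH -3 → 0 -3
SUB     → 3
PUSH 68 → 3 68
ADD     → 71
PUSH -4 → 71 -4
LOAD 2  → 71 -4 8
OVER    → 71 -4 8 -4
GT      → 71 -4 1
ROT     → -4 1 71
SWAP    → -4 71 1
SWAP    → -4 1 71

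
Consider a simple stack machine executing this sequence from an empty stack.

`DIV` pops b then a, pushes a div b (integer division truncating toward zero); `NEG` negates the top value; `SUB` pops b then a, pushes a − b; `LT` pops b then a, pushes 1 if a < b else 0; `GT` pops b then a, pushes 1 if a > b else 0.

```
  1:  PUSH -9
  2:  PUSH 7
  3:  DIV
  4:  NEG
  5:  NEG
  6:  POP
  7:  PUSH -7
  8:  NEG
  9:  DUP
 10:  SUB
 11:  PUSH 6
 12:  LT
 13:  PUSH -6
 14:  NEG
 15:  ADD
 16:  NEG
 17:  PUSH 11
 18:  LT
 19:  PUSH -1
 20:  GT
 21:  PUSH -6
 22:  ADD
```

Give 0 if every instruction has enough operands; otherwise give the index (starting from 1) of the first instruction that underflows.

0

PUSH -9 → [-9]
PUSH 7  → [-9, 7]
DIV     → [-1]
NEG     → [1]
NEG     → [-1]
POP     → []
PUSH -7 → [-7]
NEG     → [7]
DUP     → [7, 7]
SUB     → [0]
PUSH 6  → [0, 6]
LT      → [1]
PUSH -6 → [1, -6]
NEG     → [1, 6]
ADD     → [7]
NEG     → [-7]
PUSH 11 → [-7, 11]
LT      → [1]
PUSH -1 → [1, -1]
GT      → [1]
PUSH -6 → [1, -6]
ADD     → [-5]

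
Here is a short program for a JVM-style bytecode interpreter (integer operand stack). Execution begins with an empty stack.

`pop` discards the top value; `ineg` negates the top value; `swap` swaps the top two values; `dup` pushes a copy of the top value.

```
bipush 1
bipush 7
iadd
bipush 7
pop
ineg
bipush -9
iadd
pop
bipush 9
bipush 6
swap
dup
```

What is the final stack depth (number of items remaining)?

3

bipush 1   [1]
bipush 7   [1, 7]
iadd       [8]
bipush 7   [8, 7]
pop        [8]
ineg       [-8]
bipush -9  [-8, -9]
iadd       [-17]
pop        []
bipush 9   [9]
bipush 6   [9, 6]
swap       [6, 9]
dup        [6, 9, 9]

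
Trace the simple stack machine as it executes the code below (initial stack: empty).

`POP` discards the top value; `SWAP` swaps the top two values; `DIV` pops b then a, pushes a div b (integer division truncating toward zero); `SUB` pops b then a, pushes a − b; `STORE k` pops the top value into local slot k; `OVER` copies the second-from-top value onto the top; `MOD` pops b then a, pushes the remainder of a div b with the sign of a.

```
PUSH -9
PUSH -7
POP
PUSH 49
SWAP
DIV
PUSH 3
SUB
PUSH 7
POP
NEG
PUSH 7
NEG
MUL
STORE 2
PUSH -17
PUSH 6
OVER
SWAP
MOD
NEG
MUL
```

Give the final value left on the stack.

PUSH -9  → [-9]
PUSH -7  → [-9, -7]
POP      → [-9]
PUSH 49  → [-9, 49]
SWAP     → [49, -9]
DIV      → [-5]
PUSH 3   → [-5, 3]
SUB      → [-8]
PUSH 7   → [-8, 7]
POP      → [-8]
NEG      → [8]
PUSH 7   → [8, 7]
NEG      → [8, -7]
MUL      → [-56]
STORE 2  → []
PUSH -17 → [-17]
PUSH 6   → [-17, 6]
OVER     → [-17, 6, -17]
SWAP     → [-17, -17, 6]
MOD      → [-17, -5]
NEG      → [-17, 5]
MUL      → [-85]

-85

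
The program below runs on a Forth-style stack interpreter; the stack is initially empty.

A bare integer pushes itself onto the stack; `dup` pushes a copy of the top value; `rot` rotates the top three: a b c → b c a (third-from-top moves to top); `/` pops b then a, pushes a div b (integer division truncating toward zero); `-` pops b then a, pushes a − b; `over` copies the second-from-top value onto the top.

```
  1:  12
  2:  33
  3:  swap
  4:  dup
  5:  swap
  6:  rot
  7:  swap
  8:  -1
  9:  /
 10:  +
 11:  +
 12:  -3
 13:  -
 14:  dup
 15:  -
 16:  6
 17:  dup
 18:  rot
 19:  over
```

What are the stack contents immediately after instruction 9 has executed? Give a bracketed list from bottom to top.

[12, 33, -12]

12   → 12
33   → 12 33
swap → 33 12
dup  → 33 12 12
swap → 33 12 12
rot  → 12 12 33
swap → 12 33 12
-1   → 12 33 12 -1
/    → 12 33 -12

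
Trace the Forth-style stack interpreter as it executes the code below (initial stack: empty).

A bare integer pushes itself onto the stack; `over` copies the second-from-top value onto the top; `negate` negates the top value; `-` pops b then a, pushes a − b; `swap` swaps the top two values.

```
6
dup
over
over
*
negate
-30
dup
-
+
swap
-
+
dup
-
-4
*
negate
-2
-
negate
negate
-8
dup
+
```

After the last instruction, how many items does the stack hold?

6      -> 6
dup    -> 6 6
over   -> 6 6 6
over   -> 6 6 6 6
*      -> 6 6 36
negate -> 6 6 -36
-30    -> 6 6 -36 -30
dup    -> 6 6 -36 -30 -30
-      -> 6 6 -36 0
+      -> 6 6 -36
swap   -> 6 -36 6
-      -> 6 -42
+      -> -36
dup    -> -36 -36
-      -> 0
-4     -> 0 -4
*      -> 0
negate -> 0
-2     -> 0 -2
-      -> 2
negate -> -2
negate -> 2
-8     -> 2 -8
dup    -> 2 -8 -8
+      -> 2 -16

2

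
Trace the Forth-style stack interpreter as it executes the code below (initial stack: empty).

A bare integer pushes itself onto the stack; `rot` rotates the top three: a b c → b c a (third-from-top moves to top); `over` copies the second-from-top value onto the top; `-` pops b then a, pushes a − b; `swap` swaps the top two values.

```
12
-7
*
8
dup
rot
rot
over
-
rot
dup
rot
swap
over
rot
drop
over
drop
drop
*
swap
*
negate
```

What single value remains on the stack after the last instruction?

5376

12     : [12]
-7     : [12, -7]
*      : [-84]
8      : [-84, 8]
dup    : [-84, 8, 8]
rot    : [8, 8, -84]
rot    : [8, -84, 8]
over   : [8, -84, 8, -84]
-      : [8, -84, 92]
rot    : [-84, 92, 8]
dup    : [-84, 92, 8, 8]
rot    : [-84, 8, 8, 92]
swap   : [-84, 8, 92, 8]
over   : [-84, 8, 92, 8, 92]
rot    : [-84, 8, 8, 92, 92]
drop   : [-84, 8, 8, 92]
over   : [-84, 8, 8, 92, 8]
drop   : [-84, 8, 8, 92]
drop   : [-84, 8, 8]
*      : [-84, 64]
swap   : [64, -84]
*      : [-5376]
negate : [5376]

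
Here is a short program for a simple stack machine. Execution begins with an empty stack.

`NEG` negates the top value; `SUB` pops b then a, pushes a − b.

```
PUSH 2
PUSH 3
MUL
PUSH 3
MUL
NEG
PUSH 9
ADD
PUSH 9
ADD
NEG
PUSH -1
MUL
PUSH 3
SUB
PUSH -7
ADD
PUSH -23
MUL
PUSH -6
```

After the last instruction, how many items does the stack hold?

2

PUSH 2   → 2
PUSH 3   → 2 3
MUL      → 6
PUSH 3   → 6 3
MUL      → 18
NEG      → -18
PUSH 9   → -18 9
ADD      → -9
PUSH 9   → -9 9
ADD      → 0
NEG      → 0
PUSH -1  → 0 -1
MUL      → 0
PUSH 3   → 0 3
SUB      → -3
PUSH -7  → -3 -7
ADD      → -10
PUSH -23 → -10 -23
MUL      → 230
PUSH -6  → 230 -6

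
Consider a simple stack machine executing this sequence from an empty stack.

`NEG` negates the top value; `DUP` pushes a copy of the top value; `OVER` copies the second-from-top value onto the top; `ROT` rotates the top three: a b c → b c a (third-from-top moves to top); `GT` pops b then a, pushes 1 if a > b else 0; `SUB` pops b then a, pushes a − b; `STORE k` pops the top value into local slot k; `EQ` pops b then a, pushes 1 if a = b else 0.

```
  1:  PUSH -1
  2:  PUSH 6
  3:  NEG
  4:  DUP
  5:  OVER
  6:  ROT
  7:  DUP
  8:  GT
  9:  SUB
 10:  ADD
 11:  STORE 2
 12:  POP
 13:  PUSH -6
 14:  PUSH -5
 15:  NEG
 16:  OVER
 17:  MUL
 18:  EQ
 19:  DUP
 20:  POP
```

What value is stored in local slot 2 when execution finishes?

PUSH -1 → [-1]
PUSH 6  → [-1, 6]
NEG     → [-1, -6]
DUP     → [-1, -6, -6]
OVER    → [-1, -6, -6, -6]
ROT     → [-1, -6, -6, -6]
DUP     → [-1, -6, -6, -6, -6]
GT      → [-1, -6, -6, 0]
SUB     → [-1, -6, -6]
ADD     → [-1, -12]
STORE 2 → [-1]
POP     → []
PUSH -6 → [-6]
PUSH -5 → [-6, -5]
NEG     → [-6, 5]
OVER    → [-6, 5, -6]
MUL     → [-6, -30]
EQ      → [0]
DUP     → [0, 0]
POP     → [0]

-12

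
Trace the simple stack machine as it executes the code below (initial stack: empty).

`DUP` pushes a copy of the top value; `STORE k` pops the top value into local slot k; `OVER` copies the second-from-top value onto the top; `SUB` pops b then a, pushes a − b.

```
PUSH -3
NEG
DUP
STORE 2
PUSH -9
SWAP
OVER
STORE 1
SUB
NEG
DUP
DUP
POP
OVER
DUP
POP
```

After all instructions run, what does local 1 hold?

PUSH -3  -3
NEG      3
DUP      3 3
STORE 2  3
PUSH -9  3 -9
SWAP     -9 3
OVER     -9 3 -9
STORE 1  -9 3
SUB      -12
NEG      12
DUP      12 12
DUP      12 12 12
POP      12 12
OVER     12 12 12
DUP      12 12 12 12
POP      12 12 12

-9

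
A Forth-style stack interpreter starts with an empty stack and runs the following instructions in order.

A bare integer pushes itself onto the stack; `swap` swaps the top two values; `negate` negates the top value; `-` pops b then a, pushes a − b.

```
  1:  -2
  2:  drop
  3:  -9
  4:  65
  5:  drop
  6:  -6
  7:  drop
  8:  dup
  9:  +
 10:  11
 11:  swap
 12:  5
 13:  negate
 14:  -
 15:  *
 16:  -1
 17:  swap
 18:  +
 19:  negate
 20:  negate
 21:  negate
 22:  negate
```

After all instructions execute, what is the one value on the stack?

-144

-2     → [-2]
drop   → []
-9     → [-9]
65     → [-9, 65]
drop   → [-9]
-6     → [-9, -6]
drop   → [-9]
dup    → [-9, -9]
+      → [-18]
11     → [-18, 11]
swap   → [11, -18]
5      → [11, -18, 5]
negate → [11, -18, -5]
-      → [11, -13]
*      → [-143]
-1     → [-143, -1]
swap   → [-1, -143]
+      → [-144]
negate → [144]
negate → [-144]
negate → [144]
negate → [-144]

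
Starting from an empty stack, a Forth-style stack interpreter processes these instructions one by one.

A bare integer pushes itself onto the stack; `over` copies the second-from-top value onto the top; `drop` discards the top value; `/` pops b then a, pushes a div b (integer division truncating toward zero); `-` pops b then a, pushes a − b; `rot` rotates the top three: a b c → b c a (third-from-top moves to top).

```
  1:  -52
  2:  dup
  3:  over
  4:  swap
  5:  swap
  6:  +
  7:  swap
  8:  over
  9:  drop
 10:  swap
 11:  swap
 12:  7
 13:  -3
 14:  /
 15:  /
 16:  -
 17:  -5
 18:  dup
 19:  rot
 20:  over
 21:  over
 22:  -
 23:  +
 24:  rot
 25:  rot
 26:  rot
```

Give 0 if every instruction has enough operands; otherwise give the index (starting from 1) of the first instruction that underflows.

-52  → -52
dup  → -52 -52
over → -52 -52 -52
swap → -52 -52 -52
swap → -52 -52 -52
+    → -52 -104
swap → -104 -52
over → -104 -52 -104
drop → -104 -52
swap → -52 -104
swap → -104 -52
7    → -104 -52 7
-3   → -104 -52 7 -3
/    → -104 -52 -2
/    → -104 26
-    → -130
-5   → -130 -5
dup  → -130 -5 -5
rot  → -5 -5 -130
over → -5 -5 -130 -5
over → -5 -5 -130 -5 -130
-    → -5 -5 -130 125
+    → -5 -5 -5
rot  → -5 -5 -5
rot  → -5 -5 -5
rot  → -5 -5 -5

0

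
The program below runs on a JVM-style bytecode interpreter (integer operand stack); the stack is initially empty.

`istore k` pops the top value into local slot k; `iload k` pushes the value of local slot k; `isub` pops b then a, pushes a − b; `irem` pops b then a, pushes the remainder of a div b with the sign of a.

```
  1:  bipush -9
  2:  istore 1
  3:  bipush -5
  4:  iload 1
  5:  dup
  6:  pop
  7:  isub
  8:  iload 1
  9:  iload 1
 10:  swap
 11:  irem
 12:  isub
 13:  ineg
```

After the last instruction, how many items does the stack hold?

bipush -9 -> -9
istore 1  -> (empty)
bipush -5 -> -5
iload 1   -> -5 -9
dup       -> -5 -9 -9
pop       -> -5 -9
isub      -> 4
iload 1   -> 4 -9
iload 1   -> 4 -9 -9
swap      -> 4 -9 -9
irem      -> 4 0
isub      -> 4
ineg      -> -4

1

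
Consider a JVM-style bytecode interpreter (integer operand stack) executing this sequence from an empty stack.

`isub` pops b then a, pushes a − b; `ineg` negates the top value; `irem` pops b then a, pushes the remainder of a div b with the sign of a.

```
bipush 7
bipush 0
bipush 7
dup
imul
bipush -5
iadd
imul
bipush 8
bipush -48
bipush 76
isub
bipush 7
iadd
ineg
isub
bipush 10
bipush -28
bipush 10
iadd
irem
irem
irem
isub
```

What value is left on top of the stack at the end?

7

bipush 7    [7]
bipush 0    [7, 0]
bipush 7    [7, 0, 7]
dup         [7, 0, 7, 7]
imul        [7, 0, 49]
bipush -5   [7, 0, 49, -5]
iadd        [7, 0, 44]
imul        [7, 0]
bipush 8    [7, 0, 8]
bipush -48  [7, 0, 8, -48]
bipush 76   [7, 0, 8, -48, 76]
isub        [7, 0, 8, -124]
bipush 7    [7, 0, 8, -124, 7]
iadd        [7, 0, 8, -117]
ineg        [7, 0, 8, 117]
isub        [7, 0, -109]
bipush 10   [7, 0, -109, 10]
bipush -28  [7, 0, -109, 10, -28]
bipush 10   [7, 0, -109, 10, -28, 10]
iadd        [7, 0, -109, 10, -18]
irem        [7, 0, -109, 10]
irem        [7, 0, -9]
irem        [7, 0]
isub        [7]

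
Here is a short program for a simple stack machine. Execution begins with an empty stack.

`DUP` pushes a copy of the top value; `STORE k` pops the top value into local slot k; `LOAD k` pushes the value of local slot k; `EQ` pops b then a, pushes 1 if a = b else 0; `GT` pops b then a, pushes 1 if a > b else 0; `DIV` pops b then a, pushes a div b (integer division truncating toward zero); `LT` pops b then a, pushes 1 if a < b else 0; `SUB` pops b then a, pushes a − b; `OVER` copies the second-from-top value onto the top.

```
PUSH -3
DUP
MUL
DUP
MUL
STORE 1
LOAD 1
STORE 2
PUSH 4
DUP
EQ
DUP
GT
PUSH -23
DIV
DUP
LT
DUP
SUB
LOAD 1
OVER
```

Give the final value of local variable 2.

PUSH -3  : -3
DUP      : -3 -3
MUL      : 9
DUP      : 9 9
MUL      : 81
STORE 1  : (empty)
LOAD 1   : 81
STORE 2  : (empty)
PUSH 4   : 4
DUP      : 4 4
EQ       : 1
DUP      : 1 1
GT       : 0
PUSH -23 : 0 -23
DIV      : 0
DUP      : 0 0
LT       : 0
DUP      : 0 0
SUB      : 0
LOAD 1   : 0 81
OVER     : 0 81 0

81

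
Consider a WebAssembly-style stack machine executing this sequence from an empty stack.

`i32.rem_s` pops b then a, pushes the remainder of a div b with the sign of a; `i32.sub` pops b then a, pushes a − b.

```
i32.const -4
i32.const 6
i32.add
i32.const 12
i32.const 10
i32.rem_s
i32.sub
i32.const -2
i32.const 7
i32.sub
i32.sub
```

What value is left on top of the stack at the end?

i32.const -4 → -4
i32.const 6  → -4 6
i32.add      → 2
i32.const 12 → 2 12
i32.const 10 → 2 12 10
i32.rem_s    → 2 2
i32.sub      → 0
i32.const -2 → 0 -2
i32.const 7  → 0 -2 7
i32.sub      → 0 -9
i32.sub      → 9

9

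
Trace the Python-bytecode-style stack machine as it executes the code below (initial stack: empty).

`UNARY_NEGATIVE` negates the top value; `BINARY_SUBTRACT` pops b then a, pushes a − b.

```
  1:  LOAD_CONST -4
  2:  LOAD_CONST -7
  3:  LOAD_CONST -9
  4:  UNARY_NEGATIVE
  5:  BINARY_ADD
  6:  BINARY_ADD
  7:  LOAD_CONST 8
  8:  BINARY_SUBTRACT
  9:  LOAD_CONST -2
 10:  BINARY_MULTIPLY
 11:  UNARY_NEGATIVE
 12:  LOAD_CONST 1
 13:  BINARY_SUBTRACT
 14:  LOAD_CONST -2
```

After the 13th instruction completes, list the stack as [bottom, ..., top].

LOAD_CONST -4   -> -4
LOAD_CONST -7   -> -4 -7
LOAD_CONST -9   -> -4 -7 -9
UNARY_NEGATIVE  -> -4 -7 9
BINARY_ADD      -> -4 2
BINARY_ADD      -> -2
LOAD_CONST 8    -> -2 8
BINARY_SUBTRACT -> -10
LOAD_CONST -2   -> -10 -2
BINARY_MULTIPLY -> 20
UNARY_NEGATIVE  -> -20
LOAD_CONST 1    -> -20 1
BINARY_SUBTRACT -> -21

[-21]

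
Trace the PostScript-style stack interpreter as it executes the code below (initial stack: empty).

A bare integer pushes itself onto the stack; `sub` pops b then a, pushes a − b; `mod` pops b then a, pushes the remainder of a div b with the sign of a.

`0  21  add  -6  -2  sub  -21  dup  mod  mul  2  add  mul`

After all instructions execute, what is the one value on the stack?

0    [0]
21   [0, 21]
add  [21]
-6   [21, -6]
-2   [21, -6, -2]
sub  [21, -4]
-21  [21, -4, -21]
dup  [21, -4, -21, -21]
mod  [21, -4, 0]
mul  [21, 0]
2    [21, 0, 2]
add  [21, 2]
mul  [42]

42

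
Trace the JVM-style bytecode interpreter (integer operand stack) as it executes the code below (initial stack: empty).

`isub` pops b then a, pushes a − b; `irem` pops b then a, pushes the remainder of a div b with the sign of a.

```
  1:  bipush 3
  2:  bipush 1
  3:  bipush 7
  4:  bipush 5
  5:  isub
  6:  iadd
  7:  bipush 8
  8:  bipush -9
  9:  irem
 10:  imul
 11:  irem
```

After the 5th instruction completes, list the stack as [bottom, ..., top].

bipush 3  [3]
bipush 1  [3, 1]
bipush 7  [3, 1, 7]
bipush 5  [3, 1, 7, 5]
isub      [3, 1, 2]

[3, 1, 2]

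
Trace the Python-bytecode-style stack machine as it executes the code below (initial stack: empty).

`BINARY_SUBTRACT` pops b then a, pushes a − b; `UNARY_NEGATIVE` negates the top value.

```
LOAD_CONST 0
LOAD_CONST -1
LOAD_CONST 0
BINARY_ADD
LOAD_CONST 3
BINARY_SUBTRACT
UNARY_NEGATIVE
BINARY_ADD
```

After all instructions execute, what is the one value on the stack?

LOAD_CONST 0    : 0
LOAD_CONST -1   : 0 -1
LOAD_CONST 0    : 0 -1 0
BINARY_ADD      : 0 -1
LOAD_CONST 3    : 0 -1 3
BINARY_SUBTRACT : 0 -4
UNARY_NEGATIVE  : 0 4
BINARY_ADD      : 4

4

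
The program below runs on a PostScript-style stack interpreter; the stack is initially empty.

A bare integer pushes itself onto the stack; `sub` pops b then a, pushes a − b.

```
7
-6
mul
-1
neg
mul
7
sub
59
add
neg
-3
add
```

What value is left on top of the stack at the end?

7    7
-6   7 -6
mul  -42
-1   -42 -1
neg  -42 1
mul  -42
7    -42 7
sub  -49
59   -49 59
add  10
neg  -10
-3   -10 -3
add  -13

-13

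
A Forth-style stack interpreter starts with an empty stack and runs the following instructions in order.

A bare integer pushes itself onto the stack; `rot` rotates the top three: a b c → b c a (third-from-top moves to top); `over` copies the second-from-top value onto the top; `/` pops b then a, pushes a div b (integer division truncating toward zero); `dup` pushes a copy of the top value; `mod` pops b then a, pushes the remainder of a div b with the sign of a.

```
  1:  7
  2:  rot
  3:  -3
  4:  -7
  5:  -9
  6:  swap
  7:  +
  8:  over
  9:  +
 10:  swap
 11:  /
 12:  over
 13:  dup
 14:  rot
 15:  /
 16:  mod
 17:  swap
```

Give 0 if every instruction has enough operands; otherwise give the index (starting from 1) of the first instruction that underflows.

2

7 : [7]
rot  — needs 3 operands, stack has 1 → underflow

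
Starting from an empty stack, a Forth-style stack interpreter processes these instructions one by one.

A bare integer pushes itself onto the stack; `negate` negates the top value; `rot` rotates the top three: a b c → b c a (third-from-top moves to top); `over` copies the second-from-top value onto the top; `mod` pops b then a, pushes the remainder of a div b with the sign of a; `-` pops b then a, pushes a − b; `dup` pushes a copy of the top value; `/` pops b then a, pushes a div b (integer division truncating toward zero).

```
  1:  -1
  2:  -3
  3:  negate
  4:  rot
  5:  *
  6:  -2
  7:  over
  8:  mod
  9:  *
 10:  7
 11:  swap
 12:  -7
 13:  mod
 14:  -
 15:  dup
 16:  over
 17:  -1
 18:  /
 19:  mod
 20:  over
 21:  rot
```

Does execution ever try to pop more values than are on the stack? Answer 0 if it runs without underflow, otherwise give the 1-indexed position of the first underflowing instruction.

4

-1     → [-1]
-3     → [-1, -3]
negate → [-1, 3]
rot  — needs 3 operands, stack has 2 → underflow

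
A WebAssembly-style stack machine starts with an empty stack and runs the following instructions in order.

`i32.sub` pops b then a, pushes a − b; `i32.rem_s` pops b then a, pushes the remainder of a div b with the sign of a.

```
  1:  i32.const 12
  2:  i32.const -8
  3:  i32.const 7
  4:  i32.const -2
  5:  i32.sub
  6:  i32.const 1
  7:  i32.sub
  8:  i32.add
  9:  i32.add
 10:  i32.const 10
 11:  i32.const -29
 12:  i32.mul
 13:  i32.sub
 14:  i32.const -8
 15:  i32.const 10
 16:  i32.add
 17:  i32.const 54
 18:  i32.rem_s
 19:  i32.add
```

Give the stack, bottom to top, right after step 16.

[302, 2]

i32.const 12   [12]
i32.const -8   [12, -8]
i32.const 7    [12, -8, 7]
i32.const -2   [12, -8, 7, -2]
i32.sub        [12, -8, 9]
i32.const 1    [12, -8, 9, 1]
i32.sub        [12, -8, 8]
i32.add        [12, 0]
i32.add        [12]
i32.const 10   [12, 10]
i32.const -29  [12, 10, -29]
i32.mul        [12, -290]
i32.sub        [302]
i32.const -8   [302, -8]
i32.const 10   [302, -8, 10]
i32.add        [302, 2]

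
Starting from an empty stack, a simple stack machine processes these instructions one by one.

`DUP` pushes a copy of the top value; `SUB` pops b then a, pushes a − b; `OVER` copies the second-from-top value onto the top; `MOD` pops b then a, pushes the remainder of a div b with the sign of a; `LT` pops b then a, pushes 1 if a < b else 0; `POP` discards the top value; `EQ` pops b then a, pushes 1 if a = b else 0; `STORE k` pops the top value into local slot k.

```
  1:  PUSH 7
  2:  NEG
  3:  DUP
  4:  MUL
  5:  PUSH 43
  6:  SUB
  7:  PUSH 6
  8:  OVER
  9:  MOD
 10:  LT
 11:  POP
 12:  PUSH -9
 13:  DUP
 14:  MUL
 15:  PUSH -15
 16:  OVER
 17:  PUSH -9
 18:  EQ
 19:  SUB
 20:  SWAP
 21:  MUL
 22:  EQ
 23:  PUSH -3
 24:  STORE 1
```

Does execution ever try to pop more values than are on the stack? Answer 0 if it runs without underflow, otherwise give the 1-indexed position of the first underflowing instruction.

22

PUSH 7    7
NEG       -7
DUP       -7 -7
MUL       49
PUSH 43   49 43
SUB       6
PUSH 6    6 6
OVER      6 6 6
MOD       6 0
LT        0
POP       (empty)
PUSH -9   -9
DUP       -9 -9
MUL       81
PUSH -15  81 -15
OVER      81 -15 81
PUSH -9   81 -15 81 -9
EQ        81 -15 0
SUB       81 -15
SWAP      -15 81
MUL       -1215
EQ  — needs 2 operands, stack has 1 → underflow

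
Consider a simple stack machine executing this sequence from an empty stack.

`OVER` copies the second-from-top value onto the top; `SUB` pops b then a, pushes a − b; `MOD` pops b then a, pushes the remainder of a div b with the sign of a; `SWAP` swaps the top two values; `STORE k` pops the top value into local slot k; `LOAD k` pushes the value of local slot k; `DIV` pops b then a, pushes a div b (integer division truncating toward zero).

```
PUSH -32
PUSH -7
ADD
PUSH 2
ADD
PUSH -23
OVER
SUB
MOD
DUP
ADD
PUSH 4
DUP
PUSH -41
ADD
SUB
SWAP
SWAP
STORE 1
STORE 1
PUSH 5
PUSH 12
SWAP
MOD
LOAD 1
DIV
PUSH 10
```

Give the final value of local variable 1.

-18

PUSH -32 → -32
PUSH -7  → -32 -7
ADD      → -39
PUSH 2   → -39 2
ADD      → -37
PUSH -23 → -37 -23
OVER     → -37 -23 -37
SUB      → -37 14
MOD      → -9
DUP      → -9 -9
ADD      → -18
PUSH 4   → -18 4
DUP      → -18 4 4
PUSH -41 → -18 4 4 -41
ADD      → -18 4 -37
SUB      → -18 41
SWAP     → 41 -18
SWAP     → -18 41
STORE 1  → -18
STORE 1  → (empty)
PUSH 5   → 5
PUSH 12  → 5 12
SWAP     → 12 5
MOD      → 2
LOAD 1   → 2 -18
DIV      → 0
PUSH 10  → 0 10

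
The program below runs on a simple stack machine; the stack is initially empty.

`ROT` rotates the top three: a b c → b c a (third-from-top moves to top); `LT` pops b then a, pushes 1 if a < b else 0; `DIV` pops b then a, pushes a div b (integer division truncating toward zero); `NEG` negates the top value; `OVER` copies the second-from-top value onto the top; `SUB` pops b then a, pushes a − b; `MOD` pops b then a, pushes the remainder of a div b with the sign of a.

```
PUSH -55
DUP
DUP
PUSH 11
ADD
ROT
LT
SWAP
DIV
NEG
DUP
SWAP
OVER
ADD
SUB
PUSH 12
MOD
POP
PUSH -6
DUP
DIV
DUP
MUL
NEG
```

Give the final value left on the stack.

-1

PUSH -55  [-55]
DUP       [-55, -55]
DUP       [-55, -55, -55]
PUSH 11   [-55, -55, -55, 11]
ADD       [-55, -55, -44]
ROT       [-55, -44, -55]
LT        [-55, 0]
SWAP      [0, -55]
DIV       [0]
NEG       [0]
DUP       [0, 0]
SWAP      [0, 0]
OVER      [0, 0, 0]
ADD       [0, 0]
SUB       [0]
PUSH 12   [0, 12]
MOD       [0]
POP       []
PUSH -6   [-6]
DUP       [-6, -6]
DIV       [1]
DUP       [1, 1]
MUL       [1]
NEG       [-1]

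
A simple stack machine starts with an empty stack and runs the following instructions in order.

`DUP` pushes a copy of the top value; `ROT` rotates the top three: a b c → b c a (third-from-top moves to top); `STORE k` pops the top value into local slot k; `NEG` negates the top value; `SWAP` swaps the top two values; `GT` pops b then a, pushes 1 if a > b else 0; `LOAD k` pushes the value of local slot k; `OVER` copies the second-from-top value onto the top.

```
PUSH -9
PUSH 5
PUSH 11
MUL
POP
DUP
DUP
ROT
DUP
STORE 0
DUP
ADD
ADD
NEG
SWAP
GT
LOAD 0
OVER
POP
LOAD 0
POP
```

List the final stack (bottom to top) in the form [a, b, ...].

[1, -9]

PUSH -9 -> -9
PUSH 5  -> -9 5
PUSH 11 -> -9 5 11
MUL     -> -9 55
POP     -> -9
DUP     -> -9 -9
DUP     -> -9 -9 -9
ROT     -> -9 -9 -9
DUP     -> -9 -9 -9 -9
STORE 0 -> -9 -9 -9
DUP     -> -9 -9 -9 -9
ADD     -> -9 -9 -18
ADD     -> -9 -27
NEG     -> -9 27
SWAP    -> 27 -9
GT      -> 1
LOAD 0  -> 1 -9
OVER    -> 1 -9 1
POP     -> 1 -9
LOAD 0  -> 1 -9 -9
POP     -> 1 -9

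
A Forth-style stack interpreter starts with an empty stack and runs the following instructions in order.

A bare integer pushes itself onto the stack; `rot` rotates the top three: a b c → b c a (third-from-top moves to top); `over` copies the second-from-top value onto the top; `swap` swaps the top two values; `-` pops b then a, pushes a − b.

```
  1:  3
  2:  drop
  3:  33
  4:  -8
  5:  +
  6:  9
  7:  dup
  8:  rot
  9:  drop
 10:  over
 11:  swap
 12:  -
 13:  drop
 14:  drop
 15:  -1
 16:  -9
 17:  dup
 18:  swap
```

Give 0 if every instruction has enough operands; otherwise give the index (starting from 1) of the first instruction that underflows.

3    -> 3
drop -> (empty)
33   -> 33
-8   -> 33 -8
+    -> 25
9    -> 25 9
dup  -> 25 9 9
rot  -> 9 9 25
drop -> 9 9
over -> 9 9 9
swap -> 9 9 9
-    -> 9 0
drop -> 9
drop -> (empty)
-1   -> -1
-9   -> -1 -9
dup  -> -1 -9 -9
swap -> -1 -9 -9

0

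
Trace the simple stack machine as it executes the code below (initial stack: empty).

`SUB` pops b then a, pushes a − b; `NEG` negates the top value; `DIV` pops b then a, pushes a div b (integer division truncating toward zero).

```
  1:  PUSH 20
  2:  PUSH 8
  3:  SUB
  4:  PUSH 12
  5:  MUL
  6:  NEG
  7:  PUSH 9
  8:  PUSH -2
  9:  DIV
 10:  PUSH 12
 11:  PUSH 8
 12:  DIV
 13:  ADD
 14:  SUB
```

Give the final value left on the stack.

PUSH 20 -> [20]
PUSH 8  -> [20, 8]
SUB     -> [12]
PUSH 12 -> [12, 12]
MUL     -> [144]
NEG     -> [-144]
PUSH 9  -> [-144, 9]
PUSH -2 -> [-144, 9, -2]
DIV     -> [-144, -4]
PUSH 12 -> [-144, -4, 12]
PUSH 8  -> [-144, -4, 12, 8]
DIV     -> [-144, -4, 1]
ADD     -> [-144, -3]
SUB     -> [-141]

-141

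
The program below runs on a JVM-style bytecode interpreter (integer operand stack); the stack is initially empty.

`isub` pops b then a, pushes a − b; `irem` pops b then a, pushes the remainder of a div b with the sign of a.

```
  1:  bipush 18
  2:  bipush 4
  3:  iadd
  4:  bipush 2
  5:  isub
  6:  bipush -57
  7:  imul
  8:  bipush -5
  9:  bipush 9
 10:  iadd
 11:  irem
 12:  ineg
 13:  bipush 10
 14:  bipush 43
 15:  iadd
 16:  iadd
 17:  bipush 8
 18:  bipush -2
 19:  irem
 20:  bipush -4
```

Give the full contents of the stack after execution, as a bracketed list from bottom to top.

bipush 18  : 18
bipush 4   : 18 4
iadd       : 22
bipush 2   : 22 2
isub       : 20
bipush -57 : 20 -57
imul       : -1140
bipush -5  : -1140 -5
bipush 9   : -1140 -5 9
iadd       : -1140 4
irem       : 0
ineg       : 0
bipush 10  : 0 10
bipush 43  : 0 10 43
iadd       : 0 53
iadd       : 53
bipush 8   : 53 8
bipush -2  : 53 8 -2
irem       : 53 0
bipush -4  : 53 0 -4

[53, 0, -4]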